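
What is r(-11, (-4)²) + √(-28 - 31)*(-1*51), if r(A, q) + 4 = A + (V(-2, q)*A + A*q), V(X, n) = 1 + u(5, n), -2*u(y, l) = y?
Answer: -349/2 - 51*I*√59 ≈ -174.5 - 391.74*I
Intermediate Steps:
u(y, l) = -y/2
V(X, n) = -3/2 (V(X, n) = 1 - ½*5 = 1 - 5/2 = -3/2)
r(A, q) = -4 - A/2 + A*q (r(A, q) = -4 + (A + (-3*A/2 + A*q)) = -4 + (-A/2 + A*q) = -4 - A/2 + A*q)
r(-11, (-4)²) + √(-28 - 31)*(-1*51) = (-4 - ½*(-11) - 11*(-4)²) + √(-28 - 31)*(-1*51) = (-4 + 11/2 - 11*16) + √(-59)*(-51) = (-4 + 11/2 - 176) + (I*√59)*(-51) = -349/2 - 51*I*√59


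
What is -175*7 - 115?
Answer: -1340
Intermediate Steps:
-175*7 - 115 = -35*35 - 115 = -1225 - 115 = -1340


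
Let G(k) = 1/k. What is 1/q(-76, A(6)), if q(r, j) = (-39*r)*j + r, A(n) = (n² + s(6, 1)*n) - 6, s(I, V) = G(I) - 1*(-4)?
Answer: 1/162944 ≈ 6.1371e-6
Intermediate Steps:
G(k) = 1/k
s(I, V) = 4 + 1/I (s(I, V) = 1/I - 1*(-4) = 1/I + 4 = 4 + 1/I)
A(n) = -6 + n² + 25*n/6 (A(n) = (n² + (4 + 1/6)*n) - 6 = (n² + (4 + ⅙)*n) - 6 = (n² + 25*n/6) - 6 = -6 + n² + 25*n/6)
q(r, j) = r - 39*j*r (q(r, j) = -39*j*r + r = r - 39*j*r)
1/q(-76, A(6)) = 1/(-76*(1 - 39*(-6 + 6² + (25/6)*6))) = 1/(-76*(1 - 39*(-6 + 36 + 25))) = 1/(-76*(1 - 39*55)) = 1/(-76*(1 - 2145)) = 1/(-76*(-2144)) = 1/162944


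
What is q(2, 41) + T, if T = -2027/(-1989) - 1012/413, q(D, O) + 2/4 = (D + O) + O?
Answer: 134831885/1642914 ≈ 82.069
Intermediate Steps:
q(D, O) = -½ + D + 2*O (q(D, O) = -½ + ((D + O) + O) = -½ + (D + 2*O) = -½ + D + 2*O)
T = -1175717/821457 (T = -2027*(-1/1989) - 1012*1/413 = 2027/1989 - 1012/413 = -1175717/821457 ≈ -1.4313)
q(2, 41) + T = (-½ + 2 + 2*41) - 1175717/821457 = (-½ + 2 + 82) - 1175717/821457 = 167/2 - 1175717/821457 = 134831885/1642914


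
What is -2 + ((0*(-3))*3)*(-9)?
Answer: -2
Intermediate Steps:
-2 + ((0*(-3))*3)*(-9) = -2 + (0*3)*(-9) = -2 + 0*(-9) = -2 + 0 = -2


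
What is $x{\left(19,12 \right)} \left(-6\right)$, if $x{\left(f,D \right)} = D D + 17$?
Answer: $-966$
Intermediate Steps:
$x{\left(f,D \right)} = 17 + D^{2}$ ($x{\left(f,D \right)} = D^{2} + 17 = 17 + D^{2}$)
$x{\left(19,12 \right)} \left(-6\right) = \left(17 + 12^{2}\right) \left(-6\right) = \left(17 + 144\right) \left(-6\right) = 161 \left(-6\right) = -966$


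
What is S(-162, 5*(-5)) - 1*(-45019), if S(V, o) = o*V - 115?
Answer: 48954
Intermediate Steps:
S(V, o) = -115 + V*o (S(V, o) = V*o - 115 = -115 + V*o)
S(-162, 5*(-5)) - 1*(-45019) = (-115 - 810*(-5)) - 1*(-45019) = (-115 - 162*(-25)) + 45019 = (-115 + 4050) + 45019 = 3935 + 45019 = 48954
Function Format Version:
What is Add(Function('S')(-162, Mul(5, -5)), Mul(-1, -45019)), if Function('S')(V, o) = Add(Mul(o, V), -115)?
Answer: 48954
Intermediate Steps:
Function('S')(V, o) = Add(-115, Mul(V, o)) (Function('S')(V, o) = Add(Mul(V, o), -115) = Add(-115, Mul(V, o)))
Add(Function('S')(-162, Mul(5, -5)), Mul(-1, -45019)) = Add(Add(-115, Mul(-162, Mul(5, -5))), Mul(-1, -45019)) = Add(Add(-115, Mul(-162, -25)), 45019) = Add(Add(-115, 4050), 45019) = Add(3935, 45019) = 48954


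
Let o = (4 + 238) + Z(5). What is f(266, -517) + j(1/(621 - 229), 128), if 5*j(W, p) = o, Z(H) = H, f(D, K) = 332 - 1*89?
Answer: 1462/5 ≈ 292.40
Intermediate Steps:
f(D, K) = 243 (f(D, K) = 332 - 89 = 243)
o = 247 (o = (4 + 238) + 5 = 242 + 5 = 247)
j(W, p) = 247/5 (j(W, p) = (⅕)*247 = 247/5)
f(266, -517) + j(1/(621 - 229), 128) = 243 + 247/5 = 1462/5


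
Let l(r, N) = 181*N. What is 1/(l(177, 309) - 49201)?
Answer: 1/6728 ≈ 0.00014863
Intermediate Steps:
1/(l(177, 309) - 49201) = 1/(181*309 - 49201) = 1/(55929 - 49201) = 1/6728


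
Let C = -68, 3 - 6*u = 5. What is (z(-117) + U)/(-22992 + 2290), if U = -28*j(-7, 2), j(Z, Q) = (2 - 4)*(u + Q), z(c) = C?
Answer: -38/31053 ≈ -0.0012237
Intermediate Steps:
u = -⅓ (u = ½ - ⅙*5 = ½ - ⅚ = -⅓ ≈ -0.33333)
z(c) = -68
j(Z, Q) = ⅔ - 2*Q (j(Z, Q) = (2 - 4)*(-⅓ + Q) = -2*(-⅓ + Q) = ⅔ - 2*Q)
U = 280/3 (U = -28*(⅔ - 2*2) = -28*(⅔ - 4) = -28*(-10/3) = 280/3 ≈ 93.333)
(z(-117) + U)/(-22992 + 2290) = (-68 + 280/3)/(-22992 + 2290) = (76/3)/(-20702) = (76/3)*(-1/20702) = -38/31053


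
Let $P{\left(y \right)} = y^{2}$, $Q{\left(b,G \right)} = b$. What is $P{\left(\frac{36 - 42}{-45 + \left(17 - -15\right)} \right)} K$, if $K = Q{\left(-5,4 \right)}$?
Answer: $- \frac{180}{169} \approx -1.0651$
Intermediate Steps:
$K = -5$
$P{\left(\frac{36 - 42}{-45 + \left(17 - -15\right)} \right)} K = \left(\frac{36 - 42}{-45 + \left(17 - -15\right)}\right)^{2} \left(-5\right) = \left(- \frac{6}{-45 + \left(17 + 15\right)}\right)^{2} \left(-5\right) = \left(- \frac{6}{-45 + 32}\right)^{2} \left(-5\right) = \left(- \frac{6}{-13}\right)^{2} \left(-5\right) = \left(\left(-6\right) \left(- \frac{1}{13}\right)\right)^{2} \left(-5\right) = \left(\frac{6}{13}\right)^{2} \left(-5\right) = \frac{36}{169} \left(-5\right) = - \frac{180}{169}$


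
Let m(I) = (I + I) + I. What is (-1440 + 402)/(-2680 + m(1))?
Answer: 1038/2677 ≈ 0.38775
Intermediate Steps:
m(I) = 3*I (m(I) = 2*I + I = 3*I)
(-1440 + 402)/(-2680 + m(1)) = (-1440 + 402)/(-2680 + 3*1) = -1038/(-2680 + 3) = -1038/(-2677) = -1038*(-1/2677) = 1038/2677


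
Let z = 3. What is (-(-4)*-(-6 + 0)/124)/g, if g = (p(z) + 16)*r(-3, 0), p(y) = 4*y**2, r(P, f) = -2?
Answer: -3/1612 ≈ -0.0018610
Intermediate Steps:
g = -104 (g = (4*3**2 + 16)*(-2) = (4*9 + 16)*(-2) = (36 + 16)*(-2) = 52*(-2) = -104)
(-(-4)*-(-6 + 0)/124)/g = -(-4)*-(-6 + 0)/124/(-104) = -(-4)*-1*(-6)*(1/124)*(-1/104) = -(-4)*6*(1/124)*(-1/104) = -(-4)*3/62*(-1/104) = -1*(-6/31)*(-1/104) = (6/31)*(-1/104) = -3/1612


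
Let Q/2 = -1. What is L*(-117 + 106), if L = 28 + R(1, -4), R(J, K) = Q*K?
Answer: -396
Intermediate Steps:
Q = -2 (Q = 2*(-1) = -2)
R(J, K) = -2*K
L = 36 (L = 28 - 2*(-4) = 28 + 8 = 36)
L*(-117 + 106) = 36*(-117 + 106) = 36*(-11) = -396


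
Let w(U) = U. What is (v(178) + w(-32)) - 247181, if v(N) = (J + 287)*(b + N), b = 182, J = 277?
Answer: -44173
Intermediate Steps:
v(N) = 102648 + 564*N (v(N) = (277 + 287)*(182 + N) = 564*(182 + N) = 102648 + 564*N)
(v(178) + w(-32)) - 247181 = ((102648 + 564*178) - 32) - 247181 = ((102648 + 100392) - 32) - 247181 = (203040 - 32) - 247181 = 203008 - 247181 = -44173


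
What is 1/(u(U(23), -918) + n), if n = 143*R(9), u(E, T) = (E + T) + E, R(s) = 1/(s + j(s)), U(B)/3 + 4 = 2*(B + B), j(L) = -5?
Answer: -4/1417 ≈ -0.0028229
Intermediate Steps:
U(B) = -12 + 12*B (U(B) = -12 + 3*(2*(B + B)) = -12 + 3*(2*(2*B)) = -12 + 3*(4*B) = -12 + 12*B)
R(s) = 1/(-5 + s) (R(s) = 1/(s - 5) = 1/(-5 + s))
u(E, T) = T + 2*E
n = 143/4 (n = 143/(-5 + 9) = 143/4 ≈ 35.750)
1/(u(U(23), -918) + n) = 1/((-918 + 2*(-12 + 12*23)) + 143/4) = 1/((-918 + 2*(-12 + 276)) + 143/4) = 1/((-918 + 2*264) + 143/4) = 1/((-918 + 528) + 143/4) = 1/(-390 + 143/4) = 1/(-1417/4) = -4/1417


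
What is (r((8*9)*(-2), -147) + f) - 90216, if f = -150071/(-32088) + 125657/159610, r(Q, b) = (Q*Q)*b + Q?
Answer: -8037136111590617/2560782840 ≈ -3.1385e+6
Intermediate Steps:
r(Q, b) = Q + b*Q**2 (r(Q, b) = Q**2*b + Q = b*Q**2 + Q = Q + b*Q**2)
f = 13992457063/2560782840 (f = -150071*(-1/32088) + 125657*(1/159610) = 150071/32088 + 125657/159610 = 13992457063/2560782840 ≈ 5.4641)
(r((8*9)*(-2), -147) + f) - 90216 = (((8*9)*(-2))*(1 + ((8*9)*(-2))*(-147)) + 13992457063/2560782840) - 90216 = ((72*(-2))*(1 + (72*(-2))*(-147)) + 13992457063/2560782840) - 90216 = (-144*(1 - 144*(-147)) + 13992457063/2560782840) - 90216 = (-144*(1 + 21168) + 13992457063/2560782840) - 90216 = (-144*21169 + 13992457063/2560782840) - 90216 = (-3048336 + 13992457063/2560782840) - 90216 = -7806112526897177/2560782840 - 90216 = -8037136111590617/2560782840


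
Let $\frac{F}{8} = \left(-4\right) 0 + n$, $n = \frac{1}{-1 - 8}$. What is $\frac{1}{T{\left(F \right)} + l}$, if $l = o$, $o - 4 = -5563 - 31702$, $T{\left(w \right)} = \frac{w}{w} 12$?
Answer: $- \frac{1}{37249} \approx -2.6846 \cdot 10^{-5}$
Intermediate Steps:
$n = - \frac{1}{9}$ ($n = \frac{1}{-9} = - \frac{1}{9} \approx -0.11111$)
$F = - \frac{8}{9}$ ($F = 8 \left(\left(-4\right) 0 - \frac{1}{9}\right) = 8 \left(0 - \frac{1}{9}\right) = 8 \left(- \frac{1}{9}\right) = - \frac{8}{9} \approx -0.88889$)
$T{\left(w \right)} = 12$ ($T{\left(w \right)} = 1 \cdot 12 = 12$)
$o = -37261$ ($o = 4 - 37265 = -37261$)
$l = -37261$
$\frac{1}{T{\left(F \right)} + l} = \frac{1}{12 - 37261} = \frac{1}{-37249} = - \frac{1}{37249}$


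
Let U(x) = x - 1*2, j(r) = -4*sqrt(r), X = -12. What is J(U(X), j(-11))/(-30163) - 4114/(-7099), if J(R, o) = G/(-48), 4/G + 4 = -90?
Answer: 4515295787/7791464856 ≈ 0.57952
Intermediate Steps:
G = -2/47 (G = 4/(-4 - 90) = 4/(-94) = 4*(-1/94) = -2/47 ≈ -0.042553)
U(x) = -2 + x (U(x) = x - 2 = -2 + x)
J(R, o) = 1/1128 (J(R, o) = -2/47/(-48) = -2/47*(-1/48) = 1/1128)
J(U(X), j(-11))/(-30163) - 4114/(-7099) = (1/1128)/(-30163) - 4114/(-7099) = (1/1128)*(-1/30163) - 4114*(-1/7099) = -1/34023864 + 4114/7099 = 4515295787/7791464856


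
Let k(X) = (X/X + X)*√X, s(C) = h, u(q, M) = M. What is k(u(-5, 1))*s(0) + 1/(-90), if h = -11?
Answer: -1981/90 ≈ -22.011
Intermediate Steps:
s(C) = -11
k(X) = √X*(1 + X) (k(X) = (1 + X)*√X = √X*(1 + X))
k(u(-5, 1))*s(0) + 1/(-90) = (√1*(1 + 1))*(-11) + 1/(-90) = (1*2)*(-11) - 1/90 = 2*(-11) - 1/90 = -22 - 1/90 = -1981/90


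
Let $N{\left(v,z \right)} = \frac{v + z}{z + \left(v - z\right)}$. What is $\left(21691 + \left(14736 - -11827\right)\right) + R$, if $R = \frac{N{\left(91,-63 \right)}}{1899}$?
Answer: $\frac{1191246502}{24687} \approx 48254.0$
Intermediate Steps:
$N{\left(v,z \right)} = \frac{v + z}{v}$
$R = \frac{4}{24687}$ ($R = \frac{\frac{1}{91} \left(91 - 63\right)}{1899} = \frac{1}{91} \cdot 28 \cdot \frac{1}{1899} = \frac{4}{13} \cdot \frac{1}{1899} = \frac{4}{24687} \approx 0.00016203$)
$\left(21691 + \left(14736 - -11827\right)\right) + R = \left(21691 + \left(14736 - -11827\right)\right) + \frac{4}{24687} = \left(21691 + \left(14736 + 11827\right)\right) + \frac{4}{24687} = \left(21691 + 26563\right) + \frac{4}{24687} = 48254 + \frac{4}{24687} = \frac{1191246502}{24687}$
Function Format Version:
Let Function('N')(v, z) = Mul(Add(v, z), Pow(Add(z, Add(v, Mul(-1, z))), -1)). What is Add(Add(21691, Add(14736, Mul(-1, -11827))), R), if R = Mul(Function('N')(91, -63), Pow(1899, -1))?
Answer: Rational(1191246502, 24687) ≈ 48254.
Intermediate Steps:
Function('N')(v, z) = Mul(Pow(v, -1), Add(v, z)) (Function('N')(v, z) = Mul(Add(v, z), Pow(v, -1)) = Mul(Pow(v, -1), Add(v, z)))
R = Rational(4, 24687) (R = Mul(Mul(Pow(91, -1), Add(91, -63)), Pow(1899, -1)) = Mul(Mul(Rational(1, 91), 28), Rational(1, 1899)) = Mul(Rational(4, 13), Rational(1, 1899)) = Rational(4, 24687) ≈ 0.00016203)
Add(Add(21691, Add(14736, Mul(-1, -11827))), R) = Add(Add(21691, Add(14736, Mul(-1, -11827))), Rational(4, 24687)) = Add(Add(21691, Add(14736, 11827)), Rational(4, 24687)) = Add(Add(21691, 26563), Rational(4, 24687)) = Add(48254, Rational(4, 24687)) = Rational(1191246502, 24687)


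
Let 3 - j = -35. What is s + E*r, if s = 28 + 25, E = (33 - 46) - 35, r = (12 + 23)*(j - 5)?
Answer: -55387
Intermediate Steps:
j = 38 (j = 3 - 1*(-35) = 3 + 35 = 38)
r = 1155 (r = (12 + 23)*(38 - 5) = 35*33 = 1155)
E = -48 (E = -13 - 35 = -48)
s = 53
s + E*r = 53 - 48*1155 = 53 - 55440 = -55387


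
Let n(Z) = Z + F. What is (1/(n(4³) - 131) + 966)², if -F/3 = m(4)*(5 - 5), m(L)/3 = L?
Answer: 4188807841/4489 ≈ 9.3313e+5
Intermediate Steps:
m(L) = 3*L
F = 0 (F = -3*3*4*(5 - 5) = -36*0 = -3*0 = 0)
n(Z) = Z (n(Z) = Z + 0 = Z)
(1/(n(4³) - 131) + 966)² = (1/(4³ - 131) + 966)² = (1/(64 - 131) + 966)² = (1/(-67) + 966)² = (-1/67 + 966)² = (64721/67)² = 4188807841/4489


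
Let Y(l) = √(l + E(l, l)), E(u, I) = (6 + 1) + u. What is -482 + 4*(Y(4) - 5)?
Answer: -502 + 4*√15 ≈ -486.51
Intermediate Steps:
E(u, I) = 7 + u
Y(l) = √(7 + 2*l) (Y(l) = √(l + (7 + l)) = √(7 + 2*l))
-482 + 4*(Y(4) - 5) = -482 + 4*(√(7 + 2*4) - 5) = -482 + 4*(√(7 + 8) - 5) = -482 + 4*(√15 - 5) = -482 + 4*(-5 + √15) = -482 + (-20 + 4*√15) = -502 + 4*√15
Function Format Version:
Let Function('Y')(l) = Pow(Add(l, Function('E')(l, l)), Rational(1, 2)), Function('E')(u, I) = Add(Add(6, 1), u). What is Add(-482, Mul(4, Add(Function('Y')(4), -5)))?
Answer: Add(-502, Mul(4, Pow(15, Rational(1, 2)))) ≈ -486.51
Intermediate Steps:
Function('E')(u, I) = Add(7, u)
Function('Y')(l) = Pow(Add(7, Mul(2, l)), Rational(1, 2)) (Function('Y')(l) = Pow(Add(l, Add(7, l)), Rational(1, 2)) = Pow(Add(7, Mul(2, l)), Rational(1, 2)))
Add(-482, Mul(4, Add(Function('Y')(4), -5))) = Add(-482, Mul(4, Add(Pow(Add(7, Mul(2, 4)), Rational(1, 2)), -5))) = Add(-482, Mul(4, Add(Pow(Add(7, 8), Rational(1, 2)), -5))) = Add(-482, Mul(4, Add(Pow(15, Rational(1, 2)), -5))) = Add(-482, Mul(4, Add(-5, Pow(15, Rational(1, 2))))) = Add(-482, Add(-20, Mul(4, Pow(15, Rational(1, 2))))) = Add(-502, Mul(4, Pow(15, Rational(1, 2))))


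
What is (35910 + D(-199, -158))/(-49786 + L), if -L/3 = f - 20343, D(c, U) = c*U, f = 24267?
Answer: -33676/30779 ≈ -1.0941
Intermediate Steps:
D(c, U) = U*c
L = -11772 (L = -3*(24267 - 20343) = -3*3924 = -11772)
(35910 + D(-199, -158))/(-49786 + L) = (35910 - 158*(-199))/(-49786 - 11772) = (35910 + 31442)/(-61558) = 67352*(-1/61558) = -33676/30779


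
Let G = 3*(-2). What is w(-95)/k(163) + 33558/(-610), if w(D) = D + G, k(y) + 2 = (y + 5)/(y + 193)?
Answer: 459701/41480 ≈ 11.082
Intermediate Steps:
G = -6
k(y) = -2 + (5 + y)/(193 + y) (k(y) = -2 + (y + 5)/(y + 193) = -2 + (5 + y)/(193 + y))
w(D) = -6 + D (w(D) = D - 6 = -6 + D)
w(-95)/k(163) + 33558/(-610) = (-6 - 95)/(((-381 - 1*163)/(193 + 163))) + 33558/(-610) = -101*356/(-381 - 163) + 33558*(-1/610) = -101/((1/356)*(-544)) - 16779/305 = -101/(-136/89) - 16779/305 = -101*(-89/136) - 16779/305 = 8989/136 - 16779/305 = 459701/41480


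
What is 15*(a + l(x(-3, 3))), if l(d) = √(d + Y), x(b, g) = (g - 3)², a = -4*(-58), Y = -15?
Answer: 3480 + 15*I*√15 ≈ 3480.0 + 58.095*I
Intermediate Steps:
a = 232
x(b, g) = (-3 + g)²
l(d) = √(-15 + d) (l(d) = √(d - 15) = √(-15 + d))
15*(a + l(x(-3, 3))) = 15*(232 + √(-15 + (-3 + 3)²)) = 15*(232 + √(-15 + 0²)) = 15*(232 + √(-15 + 0)) = 15*(232 + √(-15)) = 15*(232 + I*√15) = 3480 + 15*I*√15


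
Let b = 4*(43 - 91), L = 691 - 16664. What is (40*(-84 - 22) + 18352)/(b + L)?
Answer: -14112/16165 ≈ -0.87300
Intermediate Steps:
L = -15973
b = -192 (b = 4*(-48) = -192)
(40*(-84 - 22) + 18352)/(b + L) = (40*(-84 - 22) + 18352)/(-192 - 15973) = (40*(-106) + 18352)/(-16165) = (-4240 + 18352)*(-1/16165) = 14112*(-1/16165) = -14112/16165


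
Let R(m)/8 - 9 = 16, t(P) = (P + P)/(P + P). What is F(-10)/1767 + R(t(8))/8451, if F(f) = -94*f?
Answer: 2765780/4977639 ≈ 0.55564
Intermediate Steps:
t(P) = 1 (t(P) = (2*P)/((2*P)) = (2*P)*(1/(2*P)) = 1)
R(m) = 200 (R(m) = 72 + 8*16 = 72 + 128 = 200)
F(-10)/1767 + R(t(8))/8451 = -94*(-10)/1767 + 200/8451 = 940*(1/1767) + 200*(1/8451) = 940/1767 + 200/8451 = 2765780/4977639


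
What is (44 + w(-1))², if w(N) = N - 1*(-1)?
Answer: 1936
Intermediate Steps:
w(N) = 1 + N (w(N) = N + 1 = 1 + N)
(44 + w(-1))² = (44 + (1 - 1))² = (44 + 0)² = 44² = 1936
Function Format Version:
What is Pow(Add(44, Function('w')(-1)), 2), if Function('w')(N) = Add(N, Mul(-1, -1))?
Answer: 1936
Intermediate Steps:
Function('w')(N) = Add(1, N) (Function('w')(N) = Add(N, 1) = Add(1, N))
Pow(Add(44, Function('w')(-1)), 2) = Pow(Add(44, Add(1, -1)), 2) = Pow(Add(44, 0), 2) = Pow(44, 2) = 1936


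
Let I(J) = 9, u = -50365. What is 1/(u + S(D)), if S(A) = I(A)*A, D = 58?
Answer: -1/49843 ≈ -2.0063e-5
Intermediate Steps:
S(A) = 9*A
1/(u + S(D)) = 1/(-50365 + 9*58) = 1/(-50365 + 522) = 1/(-49843) = -1/49843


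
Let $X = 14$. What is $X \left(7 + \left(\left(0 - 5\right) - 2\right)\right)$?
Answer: $0$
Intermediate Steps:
$X \left(7 + \left(\left(0 - 5\right) - 2\right)\right) = 14 \left(7 + \left(\left(0 - 5\right) - 2\right)\right) = 14 \left(7 - 7\right) = 14 \cdot 0 = 0$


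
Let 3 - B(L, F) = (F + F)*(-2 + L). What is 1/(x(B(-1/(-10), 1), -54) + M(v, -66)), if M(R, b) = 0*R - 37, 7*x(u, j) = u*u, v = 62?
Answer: -175/5319 ≈ -0.032901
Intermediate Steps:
B(L, F) = 3 - 2*F*(-2 + L) (B(L, F) = 3 - (F + F)*(-2 + L) = 3 - 2*F*(-2 + L))
x(u, j) = u**2/7 (x(u, j) = (u*u)/7 = u**2/7)
M(R, b) = -37 (M(R, b) = 0 - 37 = -37)
1/(x(B(-1/(-10), 1), -54) + M(v, -66)) = 1/((3 + 4*1 - 2*1*(-1/(-10)))**2/7 - 37) = 1/((3 + 4 - 2*1*(-1*(-1/10)))**2/7 - 37) = 1/((3 + 4 - 2*1*1/10)**2/7 - 37) = 1/((3 + 4 - 1/5)**2/7 - 37) = 1/((34/5)**2/7 - 37) = 1/((1/7)*(1156/25) - 37) = 1/(1156/175 - 37) = 1/(-5319/175) = -175/5319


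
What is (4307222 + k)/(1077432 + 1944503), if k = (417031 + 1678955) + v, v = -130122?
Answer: 6273086/3021935 ≈ 2.0759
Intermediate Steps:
k = 1965864 (k = (417031 + 1678955) - 130122 = 2095986 - 130122 = 1965864)
(4307222 + k)/(1077432 + 1944503) = (4307222 + 1965864)/(1077432 + 1944503) = 6273086/3021935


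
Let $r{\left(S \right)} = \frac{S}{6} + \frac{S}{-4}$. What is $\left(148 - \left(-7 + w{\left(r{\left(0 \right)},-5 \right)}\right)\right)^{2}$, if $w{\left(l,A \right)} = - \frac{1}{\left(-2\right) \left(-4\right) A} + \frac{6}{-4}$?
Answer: $\frac{39175081}{1600} \approx 24484.0$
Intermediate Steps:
$r{\left(S \right)} = - \frac{S}{12}$ ($r{\left(S \right)} = S \frac{1}{6} + S \left(- \frac{1}{4}\right) = \frac{S}{6} - \frac{S}{4} = - \frac{S}{12}$)
$w{\left(l,A \right)} = - \frac{3}{2} - \frac{1}{8 A}$ ($w{\left(l,A \right)} = - \frac{1}{8 A} + 6 \left(- \frac{1}{4}\right) = - \frac{1}{8 A} - \frac{3}{2} = - \frac{3}{2} - \frac{1}{8 A}$)
$\left(148 - \left(-7 + w{\left(r{\left(0 \right)},-5 \right)}\right)\right)^{2} = \left(148 + \left(7 - \frac{-1 - -60}{8 \left(-5\right)}\right)\right)^{2} = \left(148 + \left(7 - \frac{1}{8} \left(- \frac{1}{5}\right) \left(-1 + 60\right)\right)\right)^{2} = \left(148 + \left(7 - \frac{1}{8} \left(- \frac{1}{5}\right) 59\right)\right)^{2} = \left(148 + \left(7 - - \frac{59}{40}\right)\right)^{2} = \left(148 + \left(7 + \frac{59}{40}\right)\right)^{2} = \left(148 + \frac{339}{40}\right)^{2} = \left(\frac{6259}{40}\right)^{2} = \frac{39175081}{1600}$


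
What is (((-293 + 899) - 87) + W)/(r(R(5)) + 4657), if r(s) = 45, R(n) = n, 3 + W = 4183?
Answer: 4699/4702 ≈ 0.99936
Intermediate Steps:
W = 4180 (W = -3 + 4183 = 4180)
(((-293 + 899) - 87) + W)/(r(R(5)) + 4657) = (((-293 + 899) - 87) + 4180)/(45 + 4657) = ((606 - 87) + 4180)/4702 = (519 + 4180)*(1/4702) = 4699*(1/4702) = 4699/4702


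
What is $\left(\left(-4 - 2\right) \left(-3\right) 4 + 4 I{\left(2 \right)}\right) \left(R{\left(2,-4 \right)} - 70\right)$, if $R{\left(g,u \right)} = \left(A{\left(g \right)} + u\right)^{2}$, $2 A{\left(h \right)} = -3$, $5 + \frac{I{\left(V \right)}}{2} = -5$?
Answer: $318$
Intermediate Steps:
$I{\left(V \right)} = -20$ ($I{\left(V \right)} = -10 + 2 \left(-5\right) = -10 - 10 = -20$)
$A{\left(h \right)} = - \frac{3}{2}$ ($A{\left(h \right)} = \frac{1}{2} \left(-3\right) = - \frac{3}{2}$)
$R{\left(g,u \right)} = \left(- \frac{3}{2} + u\right)^{2}$
$\left(\left(-4 - 2\right) \left(-3\right) 4 + 4 I{\left(2 \right)}\right) \left(R{\left(2,-4 \right)} - 70\right) = \left(\left(-4 - 2\right) \left(-3\right) 4 + 4 \left(-20\right)\right) \left(\frac{\left(-3 + 2 \left(-4\right)\right)^{2}}{4} - 70\right) = \left(\left(-6\right) \left(-3\right) 4 - 80\right) \left(\frac{\left(-3 - 8\right)^{2}}{4} - 70\right) = \left(18 \cdot 4 - 80\right) \left(\frac{\left(-11\right)^{2}}{4} - 70\right) = \left(72 - 80\right) \left(\frac{1}{4} \cdot 121 - 70\right) = - 8 \left(\frac{121}{4} - 70\right) = \left(-8\right) \left(- \frac{159}{4}\right) = 318$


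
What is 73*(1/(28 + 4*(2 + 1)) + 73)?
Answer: 213233/40 ≈ 5330.8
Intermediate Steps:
73*(1/(28 + 4*(2 + 1)) + 73) = 73*(1/(28 + 4*3) + 73) = 73*(1/(28 + 12) + 73) = 73*(1/40 + 73) = 73*(2921/40) = 213233/40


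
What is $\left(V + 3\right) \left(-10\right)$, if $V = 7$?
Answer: $-100$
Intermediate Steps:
$\left(V + 3\right) \left(-10\right) = \left(7 + 3\right) \left(-10\right) = 10 \left(-10\right) = -100$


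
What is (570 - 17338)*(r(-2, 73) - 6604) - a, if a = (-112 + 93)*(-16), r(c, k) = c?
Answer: 110769104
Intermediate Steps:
a = 304 (a = -19*(-16) = 304)
(570 - 17338)*(r(-2, 73) - 6604) - a = (570 - 17338)*(-2 - 6604) - 1*304 = -16768*(-6606) - 304 = 110769408 - 304 = 110769104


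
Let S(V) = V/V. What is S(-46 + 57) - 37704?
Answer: -37703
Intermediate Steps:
S(V) = 1
S(-46 + 57) - 37704 = 1 - 37704 = -37703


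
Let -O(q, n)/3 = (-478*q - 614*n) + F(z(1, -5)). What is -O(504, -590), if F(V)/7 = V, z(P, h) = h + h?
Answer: 363834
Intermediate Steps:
z(P, h) = 2*h
F(V) = 7*V
O(q, n) = 210 + 1434*q + 1842*n (O(q, n) = -3*((-478*q - 614*n) + 7*(2*(-5))) = -3*((-614*n - 478*q) + 7*(-10)) = -3*((-614*n - 478*q) - 70) = -3*(-70 - 614*n - 478*q) = 210 + 1434*q + 1842*n)
-O(504, -590) = -(210 + 1434*504 + 1842*(-590)) = -(210 + 722736 - 1086780) = -1*(-363834) = 363834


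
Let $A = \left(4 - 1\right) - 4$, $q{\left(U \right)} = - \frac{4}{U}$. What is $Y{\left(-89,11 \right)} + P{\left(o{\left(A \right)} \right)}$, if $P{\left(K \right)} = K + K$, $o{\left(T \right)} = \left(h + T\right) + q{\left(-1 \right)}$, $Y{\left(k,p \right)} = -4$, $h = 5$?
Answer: $12$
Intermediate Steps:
$A = -1$ ($A = 3 - 4 = -1$)
$o{\left(T \right)} = 9 + T$ ($o{\left(T \right)} = \left(5 + T\right) - \frac{4}{-1} = \left(5 + T\right) - -4 = \left(5 + T\right) + 4 = 9 + T$)
$P{\left(K \right)} = 2 K$
$Y{\left(-89,11 \right)} + P{\left(o{\left(A \right)} \right)} = -4 + 2 \left(9 - 1\right) = -4 + 2 \cdot 8 = -4 + 16 = 12$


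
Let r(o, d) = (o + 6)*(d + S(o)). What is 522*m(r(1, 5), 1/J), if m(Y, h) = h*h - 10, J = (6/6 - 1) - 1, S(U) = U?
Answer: -4698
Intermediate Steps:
r(o, d) = (6 + o)*(d + o) (r(o, d) = (o + 6)*(d + o) = (6 + o)*(d + o))
J = -1 (J = (6*(⅙) - 1) - 1 = (1 - 1) - 1 = 0 - 1 = -1)
m(Y, h) = -10 + h² (m(Y, h) = h² - 10 = -10 + h²)
522*m(r(1, 5), 1/J) = 522*(-10 + (1/(-1))²) = 522*(-10 + (-1)²) = 522*(-10 + 1) = 522*(-9) = -4698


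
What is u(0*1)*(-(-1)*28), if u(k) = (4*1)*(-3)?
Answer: -336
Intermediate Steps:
u(k) = -12 (u(k) = 4*(-3) = -12)
u(0*1)*(-(-1)*28) = -(-12)*(-1*28) = -(-12)*(-28) = -12*28 = -336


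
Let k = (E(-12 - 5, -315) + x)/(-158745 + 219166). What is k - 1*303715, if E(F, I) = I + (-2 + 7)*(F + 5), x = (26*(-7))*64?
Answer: -18350776038/60421 ≈ -3.0372e+5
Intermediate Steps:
x = -11648 (x = -182*64 = -11648)
E(F, I) = 25 + I + 5*F (E(F, I) = I + 5*(5 + F) = I + (25 + 5*F) = 25 + I + 5*F)
k = -12023/60421 (k = ((25 - 315 + 5*(-12 - 5)) - 11648)/(-158745 + 219166) = ((25 - 315 + 5*(-17)) - 11648)/60421 = ((25 - 315 - 85) - 11648)*(1/60421) = (-375 - 11648)*(1/60421) = -12023*1/60421 = -12023/60421 ≈ -0.19899)
k - 1*303715 = -12023/60421 - 1*303715 = -12023/60421 - 303715 = -18350776038/60421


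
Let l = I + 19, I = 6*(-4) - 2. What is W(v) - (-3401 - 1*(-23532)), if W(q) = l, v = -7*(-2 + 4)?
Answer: -20138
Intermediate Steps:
I = -26 (I = -24 - 2 = -26)
v = -14 (v = -7*2 = -14)
l = -7 (l = -26 + 19 = -7)
W(q) = -7
W(v) - (-3401 - 1*(-23532)) = -7 - (-3401 - 1*(-23532)) = -7 - (-3401 + 23532) = -7 - 1*20131 = -7 - 20131 = -20138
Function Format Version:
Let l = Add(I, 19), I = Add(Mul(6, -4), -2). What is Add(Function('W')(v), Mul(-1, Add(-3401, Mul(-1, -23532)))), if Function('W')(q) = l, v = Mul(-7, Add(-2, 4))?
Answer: -20138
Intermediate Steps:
I = -26 (I = Add(-24, -2) = -26)
v = -14 (v = Mul(-7, 2) = -14)
l = -7 (l = Add(-26, 19) = -7)
Function('W')(q) = -7
Add(Function('W')(v), Mul(-1, Add(-3401, Mul(-1, -23532)))) = Add(-7, Mul(-1, Add(-3401, Mul(-1, -23532)))) = Add(-7, Mul(-1, Add(-3401, 23532))) = Add(-7, Mul(-1, 20131)) = Add(-7, -20131) = -20138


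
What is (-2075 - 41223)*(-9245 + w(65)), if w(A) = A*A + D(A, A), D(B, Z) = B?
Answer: 214541590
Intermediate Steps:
w(A) = A + A² (w(A) = A*A + A = A² + A = A + A²)
(-2075 - 41223)*(-9245 + w(65)) = (-2075 - 41223)*(-9245 + 65*(1 + 65)) = -43298*(-9245 + 65*66) = -43298*(-9245 + 4290) = -43298*(-4955) = 214541590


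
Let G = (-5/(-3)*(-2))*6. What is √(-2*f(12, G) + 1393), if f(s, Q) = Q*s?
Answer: √1873 ≈ 43.278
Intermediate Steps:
G = -20 (G = (-5*(-⅓)*(-2))*6 = ((5/3)*(-2))*6 = -10/3*6 = -20)
√(-2*f(12, G) + 1393) = √(-(-40)*12 + 1393) = √(-2*(-240) + 1393) = √(480 + 1393) = √1873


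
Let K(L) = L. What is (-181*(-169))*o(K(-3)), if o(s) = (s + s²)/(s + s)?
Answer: -30589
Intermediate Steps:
o(s) = (s + s²)/(2*s) (o(s) = (s + s²)/((2*s)) = (s + s²)*(1/(2*s)) = (s + s²)/(2*s))
(-181*(-169))*o(K(-3)) = (-181*(-169))*(½ + (½)*(-3)) = 30589*(½ - 3/2) = 30589*(-1) = -30589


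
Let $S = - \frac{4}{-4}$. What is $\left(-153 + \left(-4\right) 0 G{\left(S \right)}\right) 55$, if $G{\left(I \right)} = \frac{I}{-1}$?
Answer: $-8415$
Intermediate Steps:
$S = 1$ ($S = \left(-4\right) \left(- \frac{1}{4}\right) = 1$)
$G{\left(I \right)} = - I$ ($G{\left(I \right)} = I \left(-1\right) = - I$)
$\left(-153 + \left(-4\right) 0 G{\left(S \right)}\right) 55 = \left(-153 + \left(-4\right) 0 \left(\left(-1\right) 1\right)\right) 55 = \left(-153 + 0 \left(-1\right)\right) 55 = \left(-153 + 0\right) 55 = \left(-153\right) 55 = -8415$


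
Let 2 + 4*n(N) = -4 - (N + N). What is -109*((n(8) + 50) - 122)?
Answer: 16895/2 ≈ 8447.5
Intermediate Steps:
n(N) = -3/2 - N/2 (n(N) = -1/2 + (-4 - (N + N))/4 = -1/2 + (-4 - 2*N)/4 = -1/2 + (-1 - N/2) = -3/2 - N/2)
-109*((n(8) + 50) - 122) = -109*(((-3/2 - 1/2*8) + 50) - 122) = -109*(((-3/2 - 4) + 50) - 122) = -109*((-11/2 + 50) - 122) = -109*(89/2 - 122) = -109*(-155/2) = 16895/2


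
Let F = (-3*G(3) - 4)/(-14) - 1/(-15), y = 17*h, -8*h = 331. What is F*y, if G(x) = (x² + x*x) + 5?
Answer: -6240343/1680 ≈ -3714.5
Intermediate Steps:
h = -331/8 (h = -⅛*331 = -331/8 ≈ -41.375)
G(x) = 5 + 2*x² (G(x) = (x² + x²) + 5 = 2*x² + 5 = 5 + 2*x²)
y = -5627/8 (y = 17*(-331/8) = -5627/8 ≈ -703.38)
F = 1109/210 (F = (-3*(5 + 2*3²) - 4)/(-14) - 1/(-15) = (-3*(5 + 2*9) - 4)*(-1/14) - 1*(-1/15) = (-3*(5 + 18) - 4)*(-1/14) + 1/15 = (-3*23 - 4)*(-1/14) + 1/15 = (-69 - 4)*(-1/14) + 1/15 = -73*(-1/14) + 1/15 = 73/14 + 1/15 = 1109/210 ≈ 5.2810)
F*y = (1109/210)*(-5627/8) = -6240343/1680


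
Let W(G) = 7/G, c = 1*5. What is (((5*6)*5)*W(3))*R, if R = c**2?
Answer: 8750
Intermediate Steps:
c = 5
R = 25 (R = 5**2 = 25)
(((5*6)*5)*W(3))*R = (((5*6)*5)*(7/3))*25 = ((30*5)*(7*(1/3)))*25 = (150*(7/3))*25 = 350*25 = 8750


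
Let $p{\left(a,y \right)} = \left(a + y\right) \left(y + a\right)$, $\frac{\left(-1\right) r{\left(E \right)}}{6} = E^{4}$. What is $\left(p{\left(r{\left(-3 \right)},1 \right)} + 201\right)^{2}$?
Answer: $55425401476$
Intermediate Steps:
$r{\left(E \right)} = - 6 E^{4}$
$p{\left(a,y \right)} = \left(a + y\right)^{2}$ ($p{\left(a,y \right)} = \left(a + y\right) \left(a + y\right) = \left(a + y\right)^{2}$)
$\left(p{\left(r{\left(-3 \right)},1 \right)} + 201\right)^{2} = \left(\left(- 6 \left(-3\right)^{4} + 1\right)^{2} + 201\right)^{2} = \left(\left(\left(-6\right) 81 + 1\right)^{2} + 201\right)^{2} = \left(\left(-486 + 1\right)^{2} + 201\right)^{2} = \left(\left(-485\right)^{2} + 201\right)^{2} = \left(235225 + 201\right)^{2} = 235426^{2} = 55425401476$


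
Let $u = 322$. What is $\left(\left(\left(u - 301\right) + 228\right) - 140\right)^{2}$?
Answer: $11881$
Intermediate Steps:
$\left(\left(\left(u - 301\right) + 228\right) - 140\right)^{2} = \left(\left(\left(322 - 301\right) + 228\right) - 140\right)^{2} = \left(\left(21 + 228\right) - 140\right)^{2} = \left(249 - 140\right)^{2} = 109^{2} = 11881$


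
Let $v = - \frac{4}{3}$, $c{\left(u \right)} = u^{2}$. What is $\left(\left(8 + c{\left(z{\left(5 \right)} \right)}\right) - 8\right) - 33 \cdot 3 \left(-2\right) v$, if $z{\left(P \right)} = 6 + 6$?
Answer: $-120$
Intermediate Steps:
$z{\left(P \right)} = 12$
$v = - \frac{4}{3}$ ($v = \left(-4\right) \frac{1}{3} = - \frac{4}{3} \approx -1.3333$)
$\left(\left(8 + c{\left(z{\left(5 \right)} \right)}\right) - 8\right) - 33 \cdot 3 \left(-2\right) v = \left(\left(8 + 12^{2}\right) - 8\right) - 33 \cdot 3 \left(-2\right) \left(- \frac{4}{3}\right) = \left(\left(8 + 144\right) - 8\right) - 33 \left(\left(-6\right) \left(- \frac{4}{3}\right)\right) = \left(152 - 8\right) - 264 = 144 - 264 = -120$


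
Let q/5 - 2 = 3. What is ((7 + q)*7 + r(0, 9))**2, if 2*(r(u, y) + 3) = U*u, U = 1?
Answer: 48841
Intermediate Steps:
q = 25 (q = 10 + 5*3 = 10 + 15 = 25)
r(u, y) = -3 + u/2 (r(u, y) = -3 + (1*u)/2 = -3 + u/2)
((7 + q)*7 + r(0, 9))**2 = ((7 + 25)*7 + (-3 + (1/2)*0))**2 = (32*7 + (-3 + 0))**2 = (224 - 3)**2 = 221**2 = 48841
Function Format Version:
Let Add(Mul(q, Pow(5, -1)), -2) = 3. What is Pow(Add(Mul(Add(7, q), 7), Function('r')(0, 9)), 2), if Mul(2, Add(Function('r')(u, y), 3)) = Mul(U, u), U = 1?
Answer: 48841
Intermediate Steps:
q = 25 (q = Add(10, Mul(5, 3)) = Add(10, 15) = 25)
Function('r')(u, y) = Add(-3, Mul(Rational(1, 2), u)) (Function('r')(u, y) = Add(-3, Mul(Rational(1, 2), Mul(1, u))) = Add(-3, Mul(Rational(1, 2), u)))
Pow(Add(Mul(Add(7, q), 7), Function('r')(0, 9)), 2) = Pow(Add(Mul(Add(7, 25), 7), Add(-3, Mul(Rational(1, 2), 0))), 2) = Pow(Add(Mul(32, 7), Add(-3, 0)), 2) = Pow(Add(224, -3), 2) = Pow(221, 2) = 48841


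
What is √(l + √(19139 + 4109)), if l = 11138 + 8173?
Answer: √(19311 + 4*√1453) ≈ 139.51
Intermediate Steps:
l = 19311
√(l + √(19139 + 4109)) = √(19311 + √(19139 + 4109)) = √(19311 + √23248) = √(19311 + 4*√1453)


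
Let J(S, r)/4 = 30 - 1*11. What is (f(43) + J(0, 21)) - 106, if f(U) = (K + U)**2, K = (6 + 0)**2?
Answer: 6211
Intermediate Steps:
K = 36 (K = 6**2 = 36)
f(U) = (36 + U)**2
J(S, r) = 76 (J(S, r) = 4*(30 - 1*11) = 4*(30 - 11) = 4*19 = 76)
(f(43) + J(0, 21)) - 106 = ((36 + 43)**2 + 76) - 106 = (79**2 + 76) - 106 = (6241 + 76) - 106 = 6317 - 106 = 6211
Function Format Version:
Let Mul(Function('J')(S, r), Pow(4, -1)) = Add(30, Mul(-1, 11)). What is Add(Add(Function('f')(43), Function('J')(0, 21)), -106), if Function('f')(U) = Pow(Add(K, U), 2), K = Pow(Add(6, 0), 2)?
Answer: 6211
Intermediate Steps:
K = 36 (K = Pow(6, 2) = 36)
Function('f')(U) = Pow(Add(36, U), 2)
Function('J')(S, r) = 76 (Function('J')(S, r) = Mul(4, Add(30, Mul(-1, 11))) = Mul(4, Add(30, -11)) = Mul(4, 19) = 76)
Add(Add(Function('f')(43), Function('J')(0, 21)), -106) = Add(Add(Pow(Add(36, 43), 2), 76), -106) = Add(Add(Pow(79, 2), 76), -106) = Add(Add(6241, 76), -106) = Add(6317, -106) = 6211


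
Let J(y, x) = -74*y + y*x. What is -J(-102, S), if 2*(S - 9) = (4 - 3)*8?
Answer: -6222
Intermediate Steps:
S = 13 (S = 9 + ((4 - 3)*8)/2 = 9 + (1*8)/2 = 9 + (½)*8 = 9 + 4 = 13)
J(y, x) = -74*y + x*y
-J(-102, S) = -(-102)*(-74 + 13) = -(-102)*(-61) = -1*6222 = -6222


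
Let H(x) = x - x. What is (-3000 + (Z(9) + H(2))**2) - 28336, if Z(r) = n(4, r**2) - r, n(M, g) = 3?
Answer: -31300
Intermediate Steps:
H(x) = 0
Z(r) = 3 - r
(-3000 + (Z(9) + H(2))**2) - 28336 = (-3000 + ((3 - 1*9) + 0)**2) - 28336 = (-3000 + ((3 - 9) + 0)**2) - 28336 = (-3000 + (-6 + 0)**2) - 28336 = (-3000 + (-6)**2) - 28336 = (-3000 + 36) - 28336 = -2964 - 28336 = -31300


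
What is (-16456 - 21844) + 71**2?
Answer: -33259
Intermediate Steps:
(-16456 - 21844) + 71**2 = -38300 + 5041 = -33259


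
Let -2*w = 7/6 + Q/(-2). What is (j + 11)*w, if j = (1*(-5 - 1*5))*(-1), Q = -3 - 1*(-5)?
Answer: -7/4 ≈ -1.7500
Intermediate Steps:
Q = 2 (Q = -3 + 5 = 2)
w = -1/12 (w = -(7/6 + 2/(-2))/2 = -(7*(1/6) + 2*(-1/2))/2 = -(7/6 - 1)/2 = -1/2*1/6 = -1/12 ≈ -0.083333)
j = 10 (j = (1*(-5 - 5))*(-1) = (1*(-10))*(-1) = -10*(-1) = 10)
(j + 11)*w = (10 + 11)*(-1/12) = 21*(-1/12) = -7/4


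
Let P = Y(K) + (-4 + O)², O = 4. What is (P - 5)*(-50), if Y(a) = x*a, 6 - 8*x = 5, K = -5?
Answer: 1125/4 ≈ 281.25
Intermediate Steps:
x = ⅛ (x = ¾ - ⅛*5 = ¾ - 5/8 = ⅛ ≈ 0.12500)
Y(a) = a/8
P = -5/8 (P = (⅛)*(-5) + (-4 + 4)² = -5/8 + 0² = -5/8 + 0 = -5/8 ≈ -0.62500)
(P - 5)*(-50) = (-5/8 - 5)*(-50) = -45/8*(-50) = 1125/4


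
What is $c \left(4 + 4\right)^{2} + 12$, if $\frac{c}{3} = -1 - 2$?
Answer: $-564$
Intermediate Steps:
$c = -9$ ($c = 3 \left(-1 - 2\right) = 3 \left(-3\right) = -9$)
$c \left(4 + 4\right)^{2} + 12 = - 9 \left(4 + 4\right)^{2} + 12 = - 9 \cdot 8^{2} + 12 = \left(-9\right) 64 + 12 = -576 + 12 = -564$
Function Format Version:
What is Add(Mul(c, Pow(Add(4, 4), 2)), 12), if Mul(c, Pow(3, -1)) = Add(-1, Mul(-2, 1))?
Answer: -564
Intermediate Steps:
c = -9 (c = Mul(3, Add(-1, Mul(-2, 1))) = Mul(3, Add(-1, -2)) = Mul(3, -3) = -9)
Add(Mul(c, Pow(Add(4, 4), 2)), 12) = Add(Mul(-9, Pow(Add(4, 4), 2)), 12) = Add(Mul(-9, Pow(8, 2)), 12) = Add(Mul(-9, 64), 12) = Add(-576, 12) = -564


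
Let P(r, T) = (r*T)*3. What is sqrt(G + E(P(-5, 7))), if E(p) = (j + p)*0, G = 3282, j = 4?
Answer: sqrt(3282) ≈ 57.289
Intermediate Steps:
P(r, T) = 3*T*r (P(r, T) = (T*r)*3 = 3*T*r)
E(p) = 0 (E(p) = (4 + p)*0 = 0)
sqrt(G + E(P(-5, 7))) = sqrt(3282 + 0) = sqrt(3282)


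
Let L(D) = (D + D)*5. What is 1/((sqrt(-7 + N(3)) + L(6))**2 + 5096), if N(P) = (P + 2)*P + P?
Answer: 8707/75653449 - 120*sqrt(11)/75653449 ≈ 0.00010983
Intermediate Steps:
N(P) = P + P*(2 + P) (N(P) = (2 + P)*P + P = P*(2 + P) + P = P + P*(2 + P))
L(D) = 10*D (L(D) = (2*D)*5 = 10*D)
1/((sqrt(-7 + N(3)) + L(6))**2 + 5096) = 1/((sqrt(-7 + 3*(3 + 3)) + 10*6)**2 + 5096) = 1/((sqrt(-7 + 3*6) + 60)**2 + 5096) = 1/((sqrt(-7 + 18) + 60)**2 + 5096) = 1/((sqrt(11) + 60)**2 + 5096) = 1/((60 + sqrt(11))**2 + 5096) = 1/(5096 + (60 + sqrt(11))**2)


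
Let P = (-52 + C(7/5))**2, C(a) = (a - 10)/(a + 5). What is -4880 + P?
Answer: -2083271/1024 ≈ -2034.4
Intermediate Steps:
C(a) = (-10 + a)/(5 + a)
P = 2913849/1024 (P = (-52 + (-10 + 7/5)/(5 + 7/5))**2 = (-52 - 43/5/(32/5))**2 = (-52 + (5/32)*(-43/5))**2 = (-52 - 43/32)**2 = (-1707/32)**2 = 2913849/1024 ≈ 2845.6)
-4880 + P = -4880 + 2913849/1024 = -2083271/1024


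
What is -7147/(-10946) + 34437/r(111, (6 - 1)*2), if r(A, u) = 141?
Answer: 125985043/514462 ≈ 244.89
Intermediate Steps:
-7147/(-10946) + 34437/r(111, (6 - 1)*2) = -7147/(-10946) + 34437/141 = -7147*(-1/10946) + 34437*(1/141) = 7147/10946 + 11479/47 = 125985043/514462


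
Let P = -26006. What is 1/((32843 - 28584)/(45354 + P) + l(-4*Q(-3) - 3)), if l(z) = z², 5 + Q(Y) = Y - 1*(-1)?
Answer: 19348/12096759 ≈ 0.0015994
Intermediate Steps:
Q(Y) = -4 + Y (Q(Y) = -5 + (Y - 1*(-1)) = -5 + (Y + 1) = -5 + (1 + Y) = -4 + Y)
1/((32843 - 28584)/(45354 + P) + l(-4*Q(-3) - 3)) = 1/((32843 - 28584)/(45354 - 26006) + (-4*(-4 - 3) - 3)²) = 1/(4259/19348 + (-4*(-7) - 3)²) = 1/(4259*(1/19348) + (28 - 3)²) = 1/(4259/19348 + 25²) = 1/(4259/19348 + 625) = 1/(12096759/19348) = 19348/12096759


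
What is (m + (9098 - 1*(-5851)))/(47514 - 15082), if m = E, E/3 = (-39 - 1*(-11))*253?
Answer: -6303/32432 ≈ -0.19434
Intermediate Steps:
E = -21252 (E = 3*((-39 - 1*(-11))*253) = 3*((-39 + 11)*253) = 3*(-28*253) = 3*(-7084) = -21252)
m = -21252
(m + (9098 - 1*(-5851)))/(47514 - 15082) = (-21252 + (9098 - 1*(-5851)))/(47514 - 15082) = (-21252 + (9098 + 5851))/32432 = (-21252 + 14949)*(1/32432) = -6303*1/32432 = -6303/32432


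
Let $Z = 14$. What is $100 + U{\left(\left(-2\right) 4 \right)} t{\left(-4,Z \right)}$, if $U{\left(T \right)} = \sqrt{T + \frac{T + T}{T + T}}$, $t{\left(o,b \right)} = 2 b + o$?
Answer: $100 + 24 i \sqrt{7} \approx 100.0 + 63.498 i$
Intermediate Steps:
$t{\left(o,b \right)} = o + 2 b$
$U{\left(T \right)} = \sqrt{1 + T}$ ($U{\left(T \right)} = \sqrt{T + \frac{2 T}{2 T}} = \sqrt{T + 2 T \frac{1}{2 T}} = \sqrt{T + 1} = \sqrt{1 + T}$)
$100 + U{\left(\left(-2\right) 4 \right)} t{\left(-4,Z \right)} = 100 + \sqrt{1 - 8} \left(-4 + 2 \cdot 14\right) = 100 + \sqrt{1 - 8} \left(-4 + 28\right) = 100 + \sqrt{-7} \cdot 24 = 100 + i \sqrt{7} \cdot 24 = 100 + 24 i \sqrt{7}$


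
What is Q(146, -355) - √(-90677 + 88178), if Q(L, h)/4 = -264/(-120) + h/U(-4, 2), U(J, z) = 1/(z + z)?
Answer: -28356/5 - 7*I*√51 ≈ -5671.2 - 49.99*I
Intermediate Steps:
U(J, z) = 1/(2*z)
Q(L, h) = 44/5 + 16*h (Q(L, h) = 4*(-264/(-120) + h/(((½)/2))) = 4*(-264*(-1/120) + h/(((½)*(½)))) = 4*(11/5 + h/(¼)) = 4*(11/5 + h*4) = 4*(11/5 + 4*h) = 44/5 + 16*h)
Q(146, -355) - √(-90677 + 88178) = (44/5 + 16*(-355)) - √(-90677 + 88178) = (44/5 - 5680) - √(-2499) = -28356/5 - 7*I*√51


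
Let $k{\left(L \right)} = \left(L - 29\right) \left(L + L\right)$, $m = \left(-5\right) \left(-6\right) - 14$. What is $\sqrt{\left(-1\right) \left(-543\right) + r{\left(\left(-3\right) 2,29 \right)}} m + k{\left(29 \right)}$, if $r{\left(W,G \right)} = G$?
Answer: $32 \sqrt{143} \approx 382.66$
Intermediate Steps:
$m = 16$ ($m = 30 - 14 = 16$)
$k{\left(L \right)} = 2 L \left(-29 + L\right)$ ($k{\left(L \right)} = \left(-29 + L\right) 2 L = 2 L \left(-29 + L\right)$)
$\sqrt{\left(-1\right) \left(-543\right) + r{\left(\left(-3\right) 2,29 \right)}} m + k{\left(29 \right)} = \sqrt{\left(-1\right) \left(-543\right) + 29} \cdot 16 + 2 \cdot 29 \left(-29 + 29\right) = \sqrt{543 + 29} \cdot 16 + 2 \cdot 29 \cdot 0 = \sqrt{572} \cdot 16 + 0 = 2 \sqrt{143} \cdot 16 + 0 = 32 \sqrt{143} + 0 = 32 \sqrt{143}$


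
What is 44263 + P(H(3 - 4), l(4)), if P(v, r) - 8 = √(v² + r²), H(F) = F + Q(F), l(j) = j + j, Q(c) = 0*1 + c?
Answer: 44271 + 2*√17 ≈ 44279.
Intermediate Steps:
Q(c) = c (Q(c) = 0 + c = c)
l(j) = 2*j
H(F) = 2*F (H(F) = F + F = 2*F)
P(v, r) = 8 + √(r² + v²) (P(v, r) = 8 + √(v² + r²) = 8 + √(r² + v²))
44263 + P(H(3 - 4), l(4)) = 44263 + (8 + √((2*4)² + (2*(3 - 4))²)) = 44263 + (8 + √(8² + (2*(-1))²)) = 44263 + (8 + √(64 + (-2)²)) = 44263 + (8 + √(64 + 4)) = 44263 + (8 + √68) = 44263 + (8 + 2*√17) = 44271 + 2*√17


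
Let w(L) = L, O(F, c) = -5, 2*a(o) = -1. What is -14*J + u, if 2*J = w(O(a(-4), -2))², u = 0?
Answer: -175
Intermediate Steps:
a(o) = -½ (a(o) = (½)*(-1) = -½)
J = 25/2 (J = (½)*(-5)² = (½)*25 = 25/2 ≈ 12.500)
-14*J + u = -14*25/2 + 0 = -175 + 0 = -175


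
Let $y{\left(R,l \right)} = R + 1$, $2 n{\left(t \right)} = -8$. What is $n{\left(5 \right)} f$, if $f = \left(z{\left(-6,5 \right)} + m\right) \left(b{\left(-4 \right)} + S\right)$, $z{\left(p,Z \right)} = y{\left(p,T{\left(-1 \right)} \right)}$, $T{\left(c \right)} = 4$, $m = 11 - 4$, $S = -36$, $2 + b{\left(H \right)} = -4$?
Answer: $336$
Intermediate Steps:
$b{\left(H \right)} = -6$ ($b{\left(H \right)} = -2 - 4 = -6$)
$m = 7$
$n{\left(t \right)} = -4$ ($n{\left(t \right)} = \frac{1}{2} \left(-8\right) = -4$)
$y{\left(R,l \right)} = 1 + R$
$z{\left(p,Z \right)} = 1 + p$
$f = -84$ ($f = \left(\left(1 - 6\right) + 7\right) \left(-6 - 36\right) = \left(-5 + 7\right) \left(-42\right) = 2 \left(-42\right) = -84$)
$n{\left(5 \right)} f = \left(-4\right) \left(-84\right) = 336$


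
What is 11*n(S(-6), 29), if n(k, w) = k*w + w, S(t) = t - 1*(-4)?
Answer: -319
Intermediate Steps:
S(t) = 4 + t (S(t) = t + 4 = 4 + t)
n(k, w) = w + k*w
11*n(S(-6), 29) = 11*(29*(1 + (4 - 6))) = 11*(29*(1 - 2)) = 11*(29*(-1)) = 11*(-29) = -319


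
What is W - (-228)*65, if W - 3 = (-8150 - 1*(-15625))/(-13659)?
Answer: 202459882/13659 ≈ 14822.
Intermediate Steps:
W = 33502/13659 (W = 3 + (-8150 - 1*(-15625))/(-13659) = 3 + (-8150 + 15625)*(-1/13659) = 3 + 7475*(-1/13659) = 3 - 7475/13659 = 33502/13659 ≈ 2.4527)
W - (-228)*65 = 33502/13659 - (-228)*65 = 33502/13659 - 1*(-14820) = 33502/13659 + 14820 = 202459882/13659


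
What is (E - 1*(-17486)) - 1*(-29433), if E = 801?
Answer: 47720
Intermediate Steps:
(E - 1*(-17486)) - 1*(-29433) = (801 - 1*(-17486)) - 1*(-29433) = (801 + 17486) + 29433 = 18287 + 29433 = 47720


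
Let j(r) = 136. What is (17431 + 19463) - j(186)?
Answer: 36758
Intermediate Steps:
(17431 + 19463) - j(186) = (17431 + 19463) - 1*136 = 36894 - 136 = 36758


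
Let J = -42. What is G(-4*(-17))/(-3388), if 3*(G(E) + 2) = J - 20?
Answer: 17/2541 ≈ 0.0066903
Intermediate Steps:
G(E) = -68/3 (G(E) = -2 + (-42 - 20)/3 = -2 + (1/3)*(-62) = -2 - 62/3 = -68/3)
G(-4*(-17))/(-3388) = -68/3/(-3388) = -68/3*(-1/3388) = 17/2541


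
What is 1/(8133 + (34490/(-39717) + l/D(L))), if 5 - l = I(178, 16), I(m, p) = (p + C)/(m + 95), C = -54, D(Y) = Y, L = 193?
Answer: 697549671/5672584300690 ≈ 0.00012297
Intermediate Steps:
I(m, p) = (-54 + p)/(95 + m) (I(m, p) = (p - 54)/(m + 95) = (-54 + p)/(95 + m))
l = 1403/273 (l = 5 - (-54 + 16)/(95 + 178) = 5 - (-38)/273 = 5 - 1*(-38/273) = 5 + 38/273 = 1403/273 ≈ 5.1392)
1/(8133 + (34490/(-39717) + l/D(L))) = 1/(8133 + (34490/(-39717) + (1403/273)/193)) = 1/(8133 + (34490*(-1/39717) + (1403/273)*(1/193))) = 1/(8133 + (-34490/39717 + 1403/52689)) = 1/(8133 - 587173553/697549671) = 1/(5672584300690/697549671) = 697549671/5672584300690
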